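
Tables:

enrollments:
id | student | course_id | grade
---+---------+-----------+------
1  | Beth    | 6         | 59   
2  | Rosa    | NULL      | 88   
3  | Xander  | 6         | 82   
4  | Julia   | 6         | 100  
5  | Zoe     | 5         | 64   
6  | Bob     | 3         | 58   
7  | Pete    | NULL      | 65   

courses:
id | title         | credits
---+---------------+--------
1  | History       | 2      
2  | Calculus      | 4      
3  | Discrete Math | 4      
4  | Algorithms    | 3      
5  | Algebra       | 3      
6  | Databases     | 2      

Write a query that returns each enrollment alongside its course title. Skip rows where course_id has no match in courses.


INNER JOIN keeps only enrollments rows whose course_id matches an id in courses. Walk through each enrollment:
  - enrollment 1 (Beth): course_id=6 -> matches Databases
  - enrollment 2 (Rosa): course_id=NULL, no match -> dropped
  - enrollment 3 (Xander): course_id=6 -> matches Databases
  - enrollment 4 (Julia): course_id=6 -> matches Databases
  - enrollment 5 (Zoe): course_id=5 -> matches Algebra
  - enrollment 6 (Bob): course_id=3 -> matches Discrete Math
  - enrollment 7 (Pete): course_id=NULL, no match -> dropped
So 2 of 7 rows are dropped.

SQL:
SELECT a.student, b.title AS course
FROM enrollments a
INNER JOIN courses b ON a.course_id = b.id

Result:
student | course       
--------+--------------
Beth    | Databases    
Xander  | Databases    
Julia   | Databases    
Zoe     | Algebra      
Bob     | Discrete Math


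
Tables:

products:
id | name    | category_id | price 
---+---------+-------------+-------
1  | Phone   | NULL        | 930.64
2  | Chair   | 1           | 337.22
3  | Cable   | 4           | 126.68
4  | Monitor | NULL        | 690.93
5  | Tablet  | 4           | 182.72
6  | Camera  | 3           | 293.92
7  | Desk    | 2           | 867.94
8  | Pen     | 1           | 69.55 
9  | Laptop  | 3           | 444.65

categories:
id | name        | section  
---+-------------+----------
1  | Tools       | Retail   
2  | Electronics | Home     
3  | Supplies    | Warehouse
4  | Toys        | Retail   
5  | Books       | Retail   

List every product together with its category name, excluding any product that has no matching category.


INNER JOIN keeps only products rows whose category_id matches an id in categories. Walk through each product:
  - product 1 (Phone): category_id=NULL, no match -> dropped
  - product 2 (Chair): category_id=1 -> matches Tools
  - product 3 (Cable): category_id=4 -> matches Toys
  - product 4 (Monitor): category_id=NULL, no match -> dropped
  - product 5 (Tablet): category_id=4 -> matches Toys
  - product 6 (Camera): category_id=3 -> matches Supplies
  - product 7 (Desk): category_id=2 -> matches Electronics
  - product 8 (Pen): category_id=1 -> matches Tools
  - product 9 (Laptop): category_id=3 -> matches Supplies
So 2 of 9 rows are dropped.

SQL:
SELECT a.name, b.name AS category
FROM products a
INNER JOIN categories b ON a.category_id = b.id

Result:
name   | category   
-------+------------
Chair  | Tools      
Cable  | Toys       
Tablet | Toys       
Camera | Supplies   
Desk   | Electronics
Pen    | Tools      
Laptop | Supplies   


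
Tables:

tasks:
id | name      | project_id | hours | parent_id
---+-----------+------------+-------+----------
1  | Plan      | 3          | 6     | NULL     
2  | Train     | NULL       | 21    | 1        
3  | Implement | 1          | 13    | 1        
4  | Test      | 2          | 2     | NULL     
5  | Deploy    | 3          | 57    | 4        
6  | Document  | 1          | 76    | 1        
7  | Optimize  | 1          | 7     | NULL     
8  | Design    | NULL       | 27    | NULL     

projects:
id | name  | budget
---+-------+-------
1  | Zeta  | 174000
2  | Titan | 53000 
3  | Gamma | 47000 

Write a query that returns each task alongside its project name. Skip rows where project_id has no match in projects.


INNER JOIN keeps only tasks rows whose project_id matches an id in projects. Walk through each task:
  - task 1 (Plan): project_id=3 -> matches Gamma
  - task 2 (Train): project_id=NULL, no match -> dropped
  - task 3 (Implement): project_id=1 -> matches Zeta
  - task 4 (Test): project_id=2 -> matches Titan
  - task 5 (Deploy): project_id=3 -> matches Gamma
  - task 6 (Document): project_id=1 -> matches Zeta
  - task 7 (Optimize): project_id=1 -> matches Zeta
  - task 8 (Design): project_id=NULL, no match -> dropped
So 2 of 8 rows are dropped.

SQL:
SELECT a.name, b.name AS project
FROM tasks a
INNER JOIN projects b ON a.project_id = b.id

Result:
name      | project
----------+--------
Plan      | Gamma  
Implement | Zeta   
Test      | Titan  
Deploy    | Gamma  
Document  | Zeta   
Optimize  | Zeta   


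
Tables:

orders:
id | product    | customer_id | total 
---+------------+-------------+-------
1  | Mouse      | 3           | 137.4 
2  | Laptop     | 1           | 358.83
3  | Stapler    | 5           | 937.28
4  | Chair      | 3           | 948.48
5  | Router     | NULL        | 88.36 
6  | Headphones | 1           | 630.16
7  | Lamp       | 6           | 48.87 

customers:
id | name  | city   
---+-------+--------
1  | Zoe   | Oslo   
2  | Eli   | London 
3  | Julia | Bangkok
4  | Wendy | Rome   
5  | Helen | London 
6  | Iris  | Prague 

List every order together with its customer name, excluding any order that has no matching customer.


INNER JOIN keeps only orders rows whose customer_id matches an id in customers. Walk through each order:
  - order 1 (Mouse): customer_id=3 -> matches Julia
  - order 2 (Laptop): customer_id=1 -> matches Zoe
  - order 3 (Stapler): customer_id=5 -> matches Helen
  - order 4 (Chair): customer_id=3 -> matches Julia
  - order 5 (Router): customer_id=NULL, no match -> dropped
  - order 6 (Headphones): customer_id=1 -> matches Zoe
  - order 7 (Lamp): customer_id=6 -> matches Iris
So 1 of 7 rows is dropped.

SQL:
SELECT a.product, b.name AS customer
FROM orders a
INNER JOIN customers b ON a.customer_id = b.id

Result:
product    | customer
-----------+---------
Mouse      | Julia   
Laptop     | Zoe     
Stapler    | Helen   
Chair      | Julia   
Headphones | Zoe     
Lamp       | Iris    


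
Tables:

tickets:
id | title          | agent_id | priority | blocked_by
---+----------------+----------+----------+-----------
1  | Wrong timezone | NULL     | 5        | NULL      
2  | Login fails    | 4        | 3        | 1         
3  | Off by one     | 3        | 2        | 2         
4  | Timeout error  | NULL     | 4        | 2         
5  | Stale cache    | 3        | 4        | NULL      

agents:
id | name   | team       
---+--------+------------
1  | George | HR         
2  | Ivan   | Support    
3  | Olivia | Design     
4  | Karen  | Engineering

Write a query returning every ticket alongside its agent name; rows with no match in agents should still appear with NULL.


LEFT JOIN keeps every row from tickets (the left table); where agent_id has no match in agents, the agent columns become NULL. Walk through each ticket:
  - ticket 1 (Wrong timezone): agent_id=NULL, no match -> kept with NULL
  - ticket 2 (Login fails): agent_id=4 -> matches Karen
  - ticket 3 (Off by one): agent_id=3 -> matches Olivia
  - ticket 4 (Timeout error): agent_id=NULL, no match -> kept with NULL
  - ticket 5 (Stale cache): agent_id=3 -> matches Olivia
All 5 rows appear; 2 have NULL agent.

SQL:
SELECT a.title, b.name AS agent
FROM tickets a
LEFT JOIN agents b ON a.agent_id = b.id

Result:
title          | agent 
---------------+-------
Wrong timezone | NULL  
Login fails    | Karen 
Off by one     | Olivia
Timeout error  | NULL  
Stale cache    | Olivia


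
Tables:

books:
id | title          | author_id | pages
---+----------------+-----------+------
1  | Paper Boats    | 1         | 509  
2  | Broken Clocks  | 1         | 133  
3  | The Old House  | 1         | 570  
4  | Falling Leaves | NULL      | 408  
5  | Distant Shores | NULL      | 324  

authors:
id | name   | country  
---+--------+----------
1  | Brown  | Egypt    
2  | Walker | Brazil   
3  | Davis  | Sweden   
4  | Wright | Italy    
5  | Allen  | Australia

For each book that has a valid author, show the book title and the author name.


INNER JOIN keeps only books rows whose author_id matches an id in authors. Walk through each book:
  - book 1 (Paper Boats): author_id=1 -> matches Brown
  - book 2 (Broken Clocks): author_id=1 -> matches Brown
  - book 3 (The Old House): author_id=1 -> matches Brown
  - book 4 (Falling Leaves): author_id=NULL, no match -> dropped
  - book 5 (Distant Shores): author_id=NULL, no match -> dropped
So 2 of 5 rows are dropped.

SQL:
SELECT a.title, b.name AS author
FROM books a
INNER JOIN authors b ON a.author_id = b.id

Result:
title         | author
--------------+-------
Paper Boats   | Brown 
Broken Clocks | Brown 
The Old House | Brown 


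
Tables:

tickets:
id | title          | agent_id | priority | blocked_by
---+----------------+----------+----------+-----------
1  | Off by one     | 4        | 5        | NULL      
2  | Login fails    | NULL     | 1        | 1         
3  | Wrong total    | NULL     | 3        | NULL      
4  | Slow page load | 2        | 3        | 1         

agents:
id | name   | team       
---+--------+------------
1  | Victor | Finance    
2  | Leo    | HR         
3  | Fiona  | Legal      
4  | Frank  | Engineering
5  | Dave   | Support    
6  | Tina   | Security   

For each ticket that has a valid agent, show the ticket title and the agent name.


INNER JOIN keeps only tickets rows whose agent_id matches an id in agents. Walk through each ticket:
  - ticket 1 (Off by one): agent_id=4 -> matches Frank
  - ticket 2 (Login fails): agent_id=NULL, no match -> dropped
  - ticket 3 (Wrong total): agent_id=NULL, no match -> dropped
  - ticket 4 (Slow page load): agent_id=2 -> matches Leo
So 2 of 4 rows are dropped.

SQL:
SELECT a.title, b.name AS agent
FROM tickets a
INNER JOIN agents b ON a.agent_id = b.id

Result:
title          | agent
---------------+------
Off by one     | Frank
Slow page load | Leo  


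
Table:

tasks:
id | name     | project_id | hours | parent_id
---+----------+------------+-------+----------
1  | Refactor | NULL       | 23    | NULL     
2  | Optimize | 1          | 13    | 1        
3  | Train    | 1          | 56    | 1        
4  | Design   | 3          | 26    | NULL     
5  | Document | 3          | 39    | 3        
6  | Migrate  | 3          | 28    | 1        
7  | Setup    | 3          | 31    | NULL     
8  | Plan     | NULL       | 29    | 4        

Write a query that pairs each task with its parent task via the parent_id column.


This is a self-join: tasks is joined to a second copy of itself, matching each row's parent_id to another row's id. Use LEFT JOIN so rows with parent_id=NULL are kept.
  - task 1 (Refactor): parent_id=NULL -> NULL
  - task 2 (Optimize): parent_id=1 -> Refactor
  - task 3 (Train): parent_id=1 -> Refactor
  - task 4 (Design): parent_id=NULL -> NULL
  - task 5 (Document): parent_id=3 -> Train
  - task 6 (Migrate): parent_id=1 -> Refactor
  - task 7 (Setup): parent_id=NULL -> NULL
  - task 8 (Plan): parent_id=4 -> Design

SQL:
SELECT a.name AS item, b.name AS parent
FROM tasks a
LEFT JOIN tasks b ON a.parent_id = b.id

Result:
item     | parent  
---------+---------
Refactor | NULL    
Optimize | Refactor
Train    | Refactor
Design   | NULL    
Document | Train   
Migrate  | Refactor
Setup    | NULL    
Plan     | Design  


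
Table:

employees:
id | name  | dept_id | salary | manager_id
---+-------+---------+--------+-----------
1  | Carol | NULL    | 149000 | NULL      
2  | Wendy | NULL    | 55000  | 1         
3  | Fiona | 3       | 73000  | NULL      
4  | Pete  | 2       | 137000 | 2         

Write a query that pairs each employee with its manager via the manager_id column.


This is a self-join: employees is joined to a second copy of itself, matching each row's manager_id to another row's id. Use LEFT JOIN so rows with manager_id=NULL are kept.
  - employee 1 (Carol): manager_id=NULL -> NULL
  - employee 2 (Wendy): manager_id=1 -> Carol
  - employee 3 (Fiona): manager_id=NULL -> NULL
  - employee 4 (Pete): manager_id=2 -> Wendy

SQL:
SELECT a.name AS item, b.name AS manager
FROM employees a
LEFT JOIN employees b ON a.manager_id = b.id

Result:
item  | manager
------+--------
Carol | NULL   
Wendy | Carol  
Fiona | NULL   
Pete  | Wendy  


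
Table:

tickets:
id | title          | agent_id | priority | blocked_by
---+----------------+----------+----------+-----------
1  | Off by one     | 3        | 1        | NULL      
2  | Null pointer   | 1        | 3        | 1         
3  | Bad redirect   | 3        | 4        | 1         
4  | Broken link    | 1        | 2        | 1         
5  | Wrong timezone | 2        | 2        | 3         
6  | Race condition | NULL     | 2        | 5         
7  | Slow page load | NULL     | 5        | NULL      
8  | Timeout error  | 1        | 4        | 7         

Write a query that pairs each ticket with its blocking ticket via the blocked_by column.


This is a self-join: tickets is joined to a second copy of itself, matching each row's blocked_by to another row's id. Use LEFT JOIN so rows with blocked_by=NULL are kept.
  - ticket 1 (Off by one): blocked_by=NULL -> NULL
  - ticket 2 (Null pointer): blocked_by=1 -> Off by one
  - ticket 3 (Bad redirect): blocked_by=1 -> Off by one
  - ticket 4 (Broken link): blocked_by=1 -> Off by one
  - ticket 5 (Wrong timezone): blocked_by=3 -> Bad redirect
  - ticket 6 (Race condition): blocked_by=5 -> Wrong timezone
  - ticket 7 (Slow page load): blocked_by=NULL -> NULL
  - ticket 8 (Timeout error): blocked_by=7 -> Slow page load

SQL:
SELECT a.title AS item, b.title AS blocked_by
FROM tickets a
LEFT JOIN tickets b ON a.blocked_by = b.id

Result:
item           | blocked_by    
---------------+---------------
Off by one     | NULL          
Null pointer   | Off by one    
Bad redirect   | Off by one    
Broken link    | Off by one    
Wrong timezone | Bad redirect  
Race condition | Wrong timezone
Slow page load | NULL          
Timeout error  | Slow page load


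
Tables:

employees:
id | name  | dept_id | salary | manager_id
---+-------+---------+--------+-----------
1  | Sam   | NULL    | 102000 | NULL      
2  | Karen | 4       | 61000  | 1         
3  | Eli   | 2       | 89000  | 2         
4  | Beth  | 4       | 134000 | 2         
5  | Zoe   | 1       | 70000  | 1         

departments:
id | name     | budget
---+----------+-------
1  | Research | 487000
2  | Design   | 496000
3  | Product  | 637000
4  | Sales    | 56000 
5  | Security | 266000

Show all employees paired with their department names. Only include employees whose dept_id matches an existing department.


INNER JOIN keeps only employees rows whose dept_id matches an id in departments. Walk through each employee:
  - employee 1 (Sam): dept_id=NULL, no match -> dropped
  - employee 2 (Karen): dept_id=4 -> matches Sales
  - employee 3 (Eli): dept_id=2 -> matches Design
  - employee 4 (Beth): dept_id=4 -> matches Sales
  - employee 5 (Zoe): dept_id=1 -> matches Research
So 1 of 5 rows is dropped.

SQL:
SELECT a.name, b.name AS department
FROM employees a
INNER JOIN departments b ON a.dept_id = b.id

Result:
name  | department
------+-----------
Karen | Sales     
Eli   | Design    
Beth  | Sales     
Zoe   | Research  


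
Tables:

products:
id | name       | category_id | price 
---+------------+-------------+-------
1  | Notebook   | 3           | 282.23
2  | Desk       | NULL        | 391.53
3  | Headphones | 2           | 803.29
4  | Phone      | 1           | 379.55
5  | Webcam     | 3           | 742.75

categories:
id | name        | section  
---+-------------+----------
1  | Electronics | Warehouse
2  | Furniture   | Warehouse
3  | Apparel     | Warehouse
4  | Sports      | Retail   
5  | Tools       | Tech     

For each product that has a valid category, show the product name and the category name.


INNER JOIN keeps only products rows whose category_id matches an id in categories. Walk through each product:
  - product 1 (Notebook): category_id=3 -> matches Apparel
  - product 2 (Desk): category_id=NULL, no match -> dropped
  - product 3 (Headphones): category_id=2 -> matches Furniture
  - product 4 (Phone): category_id=1 -> matches Electronics
  - product 5 (Webcam): category_id=3 -> matches Apparel
So 1 of 5 rows is dropped.

SQL:
SELECT a.name, b.name AS category
FROM products a
INNER JOIN categories b ON a.category_id = b.id

Result:
name       | category   
-----------+------------
Notebook   | Apparel    
Headphones | Furniture  
Phone      | Electronics
Webcam     | Apparel    


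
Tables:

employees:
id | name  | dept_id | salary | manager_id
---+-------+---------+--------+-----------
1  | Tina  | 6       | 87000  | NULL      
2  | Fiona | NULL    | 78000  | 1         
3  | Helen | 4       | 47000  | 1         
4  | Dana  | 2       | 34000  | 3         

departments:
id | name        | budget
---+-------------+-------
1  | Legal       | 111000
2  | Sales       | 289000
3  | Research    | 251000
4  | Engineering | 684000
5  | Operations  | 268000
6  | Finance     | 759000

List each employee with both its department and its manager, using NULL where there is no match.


Two LEFT JOINs from the same base table employees: one to departments via dept_id, one to employees itself via manager_id. Both are LEFT so every employee is preserved.
Match against departments:
  - employee 1 (Tina): dept_id=6 -> matches Finance
  - employee 2 (Fiona): dept_id=NULL, no match -> kept with NULL
  - employee 3 (Helen): dept_id=4 -> matches Engineering
  - employee 4 (Dana): dept_id=2 -> matches Sales
Match against employees (self):
  - employee 1 (Tina): manager_id=NULL -> NULL
  - employee 2 (Fiona): manager_id=1 -> Tina
  - employee 3 (Helen): manager_id=1 -> Tina
  - employee 4 (Dana): manager_id=3 -> Helen

SQL:
SELECT a.name, b.name AS department, c.name AS manager
FROM employees a
LEFT JOIN departments b ON a.dept_id = b.id
LEFT JOIN employees c ON a.manager_id = c.id

Result:
name  | department  | manager
------+-------------+--------
Tina  | Finance     | NULL   
Fiona | NULL        | Tina   
Helen | Engineering | Tina   
Dana  | Sales       | Helen  


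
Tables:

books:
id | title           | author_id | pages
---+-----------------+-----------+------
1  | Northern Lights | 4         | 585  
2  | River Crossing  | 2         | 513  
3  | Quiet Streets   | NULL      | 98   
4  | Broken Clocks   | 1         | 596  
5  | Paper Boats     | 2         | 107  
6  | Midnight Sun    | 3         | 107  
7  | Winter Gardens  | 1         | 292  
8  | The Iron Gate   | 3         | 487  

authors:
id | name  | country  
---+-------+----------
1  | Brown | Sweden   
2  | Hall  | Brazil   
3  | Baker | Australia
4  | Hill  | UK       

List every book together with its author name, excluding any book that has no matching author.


INNER JOIN keeps only books rows whose author_id matches an id in authors. Walk through each book:
  - book 1 (Northern Lights): author_id=4 -> matches Hill
  - book 2 (River Crossing): author_id=2 -> matches Hall
  - book 3 (Quiet Streets): author_id=NULL, no match -> dropped
  - book 4 (Broken Clocks): author_id=1 -> matches Brown
  - book 5 (Paper Boats): author_id=2 -> matches Hall
  - book 6 (Midnight Sun): author_id=3 -> matches Baker
  - book 7 (Winter Gardens): author_id=1 -> matches Brown
  - book 8 (The Iron Gate): author_id=3 -> matches Baker
So 1 of 8 rows is dropped.

SQL:
SELECT a.title, b.name AS author
FROM books a
INNER JOIN authors b ON a.author_id = b.id

Result:
title           | author
----------------+-------
Northern Lights | Hill  
River Crossing  | Hall  
Broken Clocks   | Brown 
Paper Boats     | Hall  
Midnight Sun    | Baker 
Winter Gardens  | Brown 
The Iron Gate   | Baker 


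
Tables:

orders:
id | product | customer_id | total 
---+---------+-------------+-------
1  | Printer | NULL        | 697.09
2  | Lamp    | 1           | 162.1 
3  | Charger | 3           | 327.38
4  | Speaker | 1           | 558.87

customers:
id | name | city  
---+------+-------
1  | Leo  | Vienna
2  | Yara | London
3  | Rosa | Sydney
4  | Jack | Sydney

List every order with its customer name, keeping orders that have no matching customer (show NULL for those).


LEFT JOIN keeps every row from orders (the left table); where customer_id has no match in customers, the customer columns become NULL. Walk through each order:
  - order 1 (Printer): customer_id=NULL, no match -> kept with NULL
  - order 2 (Lamp): customer_id=1 -> matches Leo
  - order 3 (Charger): customer_id=3 -> matches Rosa
  - order 4 (Speaker): customer_id=1 -> matches Leo
All 4 rows appear; 1 has NULL customer.

SQL:
SELECT a.product, b.name AS customer
FROM orders a
LEFT JOIN customers b ON a.customer_id = b.id

Result:
product | customer
--------+---------
Printer | NULL    
Lamp    | Leo     
Charger | Rosa    
Speaker | Leo     


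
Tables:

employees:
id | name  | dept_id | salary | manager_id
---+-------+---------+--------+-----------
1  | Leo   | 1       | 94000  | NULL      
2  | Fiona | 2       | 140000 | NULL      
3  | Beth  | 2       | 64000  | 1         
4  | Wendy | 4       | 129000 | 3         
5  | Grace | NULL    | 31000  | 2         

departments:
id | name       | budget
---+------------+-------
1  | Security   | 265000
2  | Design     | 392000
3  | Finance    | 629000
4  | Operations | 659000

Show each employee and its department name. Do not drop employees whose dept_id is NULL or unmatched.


LEFT JOIN keeps every row from employees (the left table); where dept_id has no match in departments, the department columns become NULL. Walk through each employee:
  - employee 1 (Leo): dept_id=1 -> matches Security
  - employee 2 (Fiona): dept_id=2 -> matches Design
  - employee 3 (Beth): dept_id=2 -> matches Design
  - employee 4 (Wendy): dept_id=4 -> matches Operations
  - employee 5 (Grace): dept_id=NULL, no match -> kept with NULL
All 5 rows appear; 1 has NULL department.

SQL:
SELECT a.name, b.name AS department
FROM employees a
LEFT JOIN departments b ON a.dept_id = b.id

Result:
name  | department
------+-----------
Leo   | Security  
Fiona | Design    
Beth  | Design    
Wendy | Operations
Grace | NULL      


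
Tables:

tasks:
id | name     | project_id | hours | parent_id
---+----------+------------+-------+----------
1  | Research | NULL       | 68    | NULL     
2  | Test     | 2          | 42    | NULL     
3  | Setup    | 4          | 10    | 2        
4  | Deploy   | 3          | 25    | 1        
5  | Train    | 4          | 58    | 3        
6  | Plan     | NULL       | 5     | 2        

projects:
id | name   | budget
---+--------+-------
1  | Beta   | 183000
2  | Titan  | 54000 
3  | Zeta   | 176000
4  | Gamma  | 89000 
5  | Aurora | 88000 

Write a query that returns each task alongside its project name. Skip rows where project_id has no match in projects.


INNER JOIN keeps only tasks rows whose project_id matches an id in projects. Walk through each task:
  - task 1 (Research): project_id=NULL, no match -> dropped
  - task 2 (Test): project_id=2 -> matches Titan
  - task 3 (Setup): project_id=4 -> matches Gamma
  - task 4 (Deploy): project_id=3 -> matches Zeta
  - task 5 (Train): project_id=4 -> matches Gamma
  - task 6 (Plan): project_id=NULL, no match -> dropped
So 2 of 6 rows are dropped.

SQL:
SELECT a.name, b.name AS project
FROM tasks a
INNER JOIN projects b ON a.project_id = b.id

Result:
name   | project
-------+--------
Test   | Titan  
Setup  | Gamma  
Deploy | Zeta   
Train  | Gamma  


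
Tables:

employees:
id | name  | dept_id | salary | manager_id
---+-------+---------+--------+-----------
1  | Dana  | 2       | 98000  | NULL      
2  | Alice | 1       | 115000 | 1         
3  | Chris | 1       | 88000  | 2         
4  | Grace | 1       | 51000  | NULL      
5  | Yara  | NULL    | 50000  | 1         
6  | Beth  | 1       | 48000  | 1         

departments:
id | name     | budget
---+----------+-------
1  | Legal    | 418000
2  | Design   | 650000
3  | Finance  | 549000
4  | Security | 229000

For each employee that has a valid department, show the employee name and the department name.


INNER JOIN keeps only employees rows whose dept_id matches an id in departments. Walk through each employee:
  - employee 1 (Dana): dept_id=2 -> matches Design
  - employee 2 (Alice): dept_id=1 -> matches Legal
  - employee 3 (Chris): dept_id=1 -> matches Legal
  - employee 4 (Grace): dept_id=1 -> matches Legal
  - employee 5 (Yara): dept_id=NULL, no match -> dropped
  - employee 6 (Beth): dept_id=1 -> matches Legal
So 1 of 6 rows is dropped.

SQL:
SELECT a.name, b.name AS department
FROM employees a
INNER JOIN departments b ON a.dept_id = b.id

Result:
name  | department
------+-----------
Dana  | Design    
Alice | Legal     
Chris | Legal     
Grace | Legal     
Beth  | Legal     


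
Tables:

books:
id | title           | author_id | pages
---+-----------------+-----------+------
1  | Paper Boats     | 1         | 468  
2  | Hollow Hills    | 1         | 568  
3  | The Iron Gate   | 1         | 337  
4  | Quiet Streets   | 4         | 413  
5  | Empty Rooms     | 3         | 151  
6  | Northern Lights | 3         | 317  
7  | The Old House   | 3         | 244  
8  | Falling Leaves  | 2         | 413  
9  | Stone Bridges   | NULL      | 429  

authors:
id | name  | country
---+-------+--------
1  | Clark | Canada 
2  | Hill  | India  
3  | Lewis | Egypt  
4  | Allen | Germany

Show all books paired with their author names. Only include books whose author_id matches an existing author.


INNER JOIN keeps only books rows whose author_id matches an id in authors. Walk through each book:
  - book 1 (Paper Boats): author_id=1 -> matches Clark
  - book 2 (Hollow Hills): author_id=1 -> matches Clark
  - book 3 (The Iron Gate): author_id=1 -> matches Clark
  - book 4 (Quiet Streets): author_id=4 -> matches Allen
  - book 5 (Empty Rooms): author_id=3 -> matches Lewis
  - book 6 (Northern Lights): author_id=3 -> matches Lewis
  - book 7 (The Old House): author_id=3 -> matches Lewis
  - book 8 (Falling Leaves): author_id=2 -> matches Hill
  - book 9 (Stone Bridges): author_id=NULL, no match -> dropped
So 1 of 9 rows is dropped.

SQL:
SELECT a.title, b.name AS author
FROM books a
INNER JOIN authors b ON a.author_id = b.id

Result:
title           | author
----------------+-------
Paper Boats     | Clark 
Hollow Hills    | Clark 
The Iron Gate   | Clark 
Quiet Streets   | Allen 
Empty Rooms     | Lewis 
Northern Lights | Lewis 
The Old House   | Lewis 
Falling Leaves  | Hill  


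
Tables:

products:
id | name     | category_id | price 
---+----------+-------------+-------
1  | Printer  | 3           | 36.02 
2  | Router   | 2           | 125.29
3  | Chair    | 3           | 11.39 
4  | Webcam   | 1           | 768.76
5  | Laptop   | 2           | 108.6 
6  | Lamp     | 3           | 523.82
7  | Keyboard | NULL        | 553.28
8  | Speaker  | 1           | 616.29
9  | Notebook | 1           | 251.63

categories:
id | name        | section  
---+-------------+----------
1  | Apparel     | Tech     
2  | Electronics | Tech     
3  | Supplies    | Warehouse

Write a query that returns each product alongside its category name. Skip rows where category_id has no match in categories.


INNER JOIN keeps only products rows whose category_id matches an id in categories. Walk through each product:
  - product 1 (Printer): category_id=3 -> matches Supplies
  - product 2 (Router): category_id=2 -> matches Electronics
  - product 3 (Chair): category_id=3 -> matches Supplies
  - product 4 (Webcam): category_id=1 -> matches Apparel
  - product 5 (Laptop): category_id=2 -> matches Electronics
  - product 6 (Lamp): category_id=3 -> matches Supplies
  - product 7 (Keyboard): category_id=NULL, no match -> dropped
  - product 8 (Speaker): category_id=1 -> matches Apparel
  - product 9 (Notebook): category_id=1 -> matches Apparel
So 1 of 9 rows is dropped.

SQL:
SELECT a.name, b.name AS category
FROM products a
INNER JOIN categories b ON a.category_id = b.id

Result:
name     | category   
---------+------------
Printer  | Supplies   
Router   | Electronics
Chair    | Supplies   
Webcam   | Apparel    
Laptop   | Electronics
Lamp     | Supplies   
Speaker  | Apparel    
Notebook | Apparel    


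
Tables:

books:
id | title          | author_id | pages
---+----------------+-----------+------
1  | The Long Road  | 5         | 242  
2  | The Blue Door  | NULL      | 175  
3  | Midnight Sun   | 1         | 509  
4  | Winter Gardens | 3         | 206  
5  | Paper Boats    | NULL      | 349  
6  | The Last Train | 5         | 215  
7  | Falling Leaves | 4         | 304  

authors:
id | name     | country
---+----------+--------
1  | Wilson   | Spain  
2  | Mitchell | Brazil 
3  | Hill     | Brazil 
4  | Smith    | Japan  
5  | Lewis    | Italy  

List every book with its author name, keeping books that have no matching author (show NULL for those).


LEFT JOIN keeps every row from books (the left table); where author_id has no match in authors, the author columns become NULL. Walk through each book:
  - book 1 (The Long Road): author_id=5 -> matches Lewis
  - book 2 (The Blue Door): author_id=NULL, no match -> kept with NULL
  - book 3 (Midnight Sun): author_id=1 -> matches Wilson
  - book 4 (Winter Gardens): author_id=3 -> matches Hill
  - book 5 (Paper Boats): author_id=NULL, no match -> kept with NULL
  - book 6 (The Last Train): author_id=5 -> matches Lewis
  - book 7 (Falling Leaves): author_id=4 -> matches Smith
All 7 rows appear; 2 have NULL author.

SQL:
SELECT a.title, b.name AS author
FROM books a
LEFT JOIN authors b ON a.author_id = b.id

Result:
title          | author
---------------+-------
The Long Road  | Lewis 
The Blue Door  | NULL  
Midnight Sun   | Wilson
Winter Gardens | Hill  
Paper Boats    | NULL  
The Last Train | Lewis 
Falling Leaves | Smith 


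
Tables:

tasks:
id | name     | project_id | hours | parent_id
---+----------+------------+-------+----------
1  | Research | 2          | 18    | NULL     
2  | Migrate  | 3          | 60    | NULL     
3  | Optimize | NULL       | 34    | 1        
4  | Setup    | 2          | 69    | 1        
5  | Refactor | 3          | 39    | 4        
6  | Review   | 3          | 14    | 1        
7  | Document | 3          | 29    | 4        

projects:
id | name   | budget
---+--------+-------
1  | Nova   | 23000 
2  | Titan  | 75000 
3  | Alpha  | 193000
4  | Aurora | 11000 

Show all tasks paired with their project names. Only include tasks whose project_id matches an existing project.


INNER JOIN keeps only tasks rows whose project_id matches an id in projects. Walk through each task:
  - task 1 (Research): project_id=2 -> matches Titan
  - task 2 (Migrate): project_id=3 -> matches Alpha
  - task 3 (Optimize): project_id=NULL, no match -> dropped
  - task 4 (Setup): project_id=2 -> matches Titan
  - task 5 (Refactor): project_id=3 -> matches Alpha
  - task 6 (Review): project_id=3 -> matches Alpha
  - task 7 (Document): project_id=3 -> matches Alpha
So 1 of 7 rows is dropped.

SQL:
SELECT a.name, b.name AS project
FROM tasks a
INNER JOIN projects b ON a.project_id = b.id

Result:
name     | project
---------+--------
Research | Titan  
Migrate  | Alpha  
Setup    | Titan  
Refactor | Alpha  
Review   | Alpha  
Document | Alpha  


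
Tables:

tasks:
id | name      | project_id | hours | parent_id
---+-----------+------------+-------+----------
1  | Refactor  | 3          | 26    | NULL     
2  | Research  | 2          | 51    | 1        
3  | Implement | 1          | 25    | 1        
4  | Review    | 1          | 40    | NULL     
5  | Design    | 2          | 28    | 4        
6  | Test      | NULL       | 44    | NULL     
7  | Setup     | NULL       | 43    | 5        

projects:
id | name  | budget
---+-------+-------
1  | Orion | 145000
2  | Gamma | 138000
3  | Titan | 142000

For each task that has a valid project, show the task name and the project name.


INNER JOIN keeps only tasks rows whose project_id matches an id in projects. Walk through each task:
  - task 1 (Refactor): project_id=3 -> matches Titan
  - task 2 (Research): project_id=2 -> matches Gamma
  - task 3 (Implement): project_id=1 -> matches Orion
  - task 4 (Review): project_id=1 -> matches Orion
  - task 5 (Design): project_id=2 -> matches Gamma
  - task 6 (Test): project_id=NULL, no match -> dropped
  - task 7 (Setup): project_id=NULL, no match -> dropped
So 2 of 7 rows are dropped.

SQL:
SELECT a.name, b.name AS project
FROM tasks a
INNER JOIN projects b ON a.project_id = b.id

Result:
name      | project
----------+--------
Refactor  | Titan  
Research  | Gamma  
Implement | Orion  
Review    | Orion  
Design    | Gamma  


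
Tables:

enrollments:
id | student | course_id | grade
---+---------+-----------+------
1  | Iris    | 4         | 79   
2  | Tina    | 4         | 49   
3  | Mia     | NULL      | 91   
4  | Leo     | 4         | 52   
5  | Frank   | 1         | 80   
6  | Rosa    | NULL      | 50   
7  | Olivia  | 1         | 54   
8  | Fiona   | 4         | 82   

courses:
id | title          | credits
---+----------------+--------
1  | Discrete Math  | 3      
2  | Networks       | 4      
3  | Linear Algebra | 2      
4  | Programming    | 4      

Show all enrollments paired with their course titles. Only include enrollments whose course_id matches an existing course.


INNER JOIN keeps only enrollments rows whose course_id matches an id in courses. Walk through each enrollment:
  - enrollment 1 (Iris): course_id=4 -> matches Programming
  - enrollment 2 (Tina): course_id=4 -> matches Programming
  - enrollment 3 (Mia): course_id=NULL, no match -> dropped
  - enrollment 4 (Leo): course_id=4 -> matches Programming
  - enrollment 5 (Frank): course_id=1 -> matches Discrete Math
  - enrollment 6 (Rosa): course_id=NULL, no match -> dropped
  - enrollment 7 (Olivia): course_id=1 -> matches Discrete Math
  - enrollment 8 (Fiona): course_id=4 -> matches Programming
So 2 of 8 rows are dropped.

SQL:
SELECT a.student, b.title AS course
FROM enrollments a
INNER JOIN courses b ON a.course_id = b.id

Result:
student | course       
--------+--------------
Iris    | Programming  
Tina    | Programming  
Leo     | Programming  
Frank   | Discrete Math
Olivia  | Discrete Math
Fiona   | Programming  


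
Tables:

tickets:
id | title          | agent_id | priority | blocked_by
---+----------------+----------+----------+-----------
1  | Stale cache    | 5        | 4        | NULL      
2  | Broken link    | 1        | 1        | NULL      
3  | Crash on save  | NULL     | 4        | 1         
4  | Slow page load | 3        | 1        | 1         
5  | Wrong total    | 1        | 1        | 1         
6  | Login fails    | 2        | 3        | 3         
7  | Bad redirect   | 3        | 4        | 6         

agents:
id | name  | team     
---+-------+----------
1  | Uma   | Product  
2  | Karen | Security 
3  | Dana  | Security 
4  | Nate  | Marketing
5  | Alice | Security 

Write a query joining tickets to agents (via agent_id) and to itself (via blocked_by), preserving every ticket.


Two LEFT JOINs from the same base table tickets: one to agents via agent_id, one to tickets itself via blocked_by. Both are LEFT so every ticket is preserved.
Match against agents:
  - ticket 1 (Stale cache): agent_id=5 -> matches Alice
  - ticket 2 (Broken link): agent_id=1 -> matches Uma
  - ticket 3 (Crash on save): agent_id=NULL, no match -> kept with NULL
  - ticket 4 (Slow page load): agent_id=3 -> matches Dana
  - ticket 5 (Wrong total): agent_id=1 -> matches Uma
  - ticket 6 (Login fails): agent_id=2 -> matches Karen
  - ticket 7 (Bad redirect): agent_id=3 -> matches Dana
Match against tickets (self):
  - ticket 1 (Stale cache): blocked_by=NULL -> NULL
  - ticket 2 (Broken link): blocked_by=NULL -> NULL
  - ticket 3 (Crash on save): blocked_by=1 -> Stale cache
  - ticket 4 (Slow page load): blocked_by=1 -> Stale cache
  - ticket 5 (Wrong total): blocked_by=1 -> Stale cache
  - ticket 6 (Login fails): blocked_by=3 -> Crash on save
  - ticket 7 (Bad redirect): blocked_by=6 -> Login fails

SQL:
SELECT a.title, b.name AS agent, c.title AS blocked_by
FROM tickets a
LEFT JOIN agents b ON a.agent_id = b.id
LEFT JOIN tickets c ON a.blocked_by = c.id

Result:
title          | agent | blocked_by   
---------------+-------+--------------
Stale cache    | Alice | NULL         
Broken link    | Uma   | NULL         
Crash on save  | NULL  | Stale cache  
Slow page load | Dana  | Stale cache  
Wrong total    | Uma   | Stale cache  
Login fails    | Karen | Crash on save
Bad redirect   | Dana  | Login fails  


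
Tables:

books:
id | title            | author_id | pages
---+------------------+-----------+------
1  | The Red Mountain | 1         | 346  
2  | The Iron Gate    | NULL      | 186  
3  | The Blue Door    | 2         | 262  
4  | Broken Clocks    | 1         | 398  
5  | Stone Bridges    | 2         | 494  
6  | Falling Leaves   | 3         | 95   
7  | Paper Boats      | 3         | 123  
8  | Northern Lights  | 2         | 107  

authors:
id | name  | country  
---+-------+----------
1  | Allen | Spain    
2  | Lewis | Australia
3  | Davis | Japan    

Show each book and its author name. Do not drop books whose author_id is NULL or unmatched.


LEFT JOIN keeps every row from books (the left table); where author_id has no match in authors, the author columns become NULL. Walk through each book:
  - book 1 (The Red Mountain): author_id=1 -> matches Allen
  - book 2 (The Iron Gate): author_id=NULL, no match -> kept with NULL
  - book 3 (The Blue Door): author_id=2 -> matches Lewis
  - book 4 (Broken Clocks): author_id=1 -> matches Allen
  - book 5 (Stone Bridges): author_id=2 -> matches Lewis
  - book 6 (Falling Leaves): author_id=3 -> matches Davis
  - book 7 (Paper Boats): author_id=3 -> matches Davis
  - book 8 (Northern Lights): author_id=2 -> matches Lewis
All 8 rows appear; 1 has NULL author.

SQL:
SELECT a.title, b.name AS author
FROM books a
LEFT JOIN authors b ON a.author_id = b.id

Result:
title            | author
-----------------+-------
The Red Mountain | Allen 
The Iron Gate    | NULL  
The Blue Door    | Lewis 
Broken Clocks    | Allen 
Stone Bridges    | Lewis 
Falling Leaves   | Davis 
Paper Boats      | Davis 
Northern Lights  | Lewis 


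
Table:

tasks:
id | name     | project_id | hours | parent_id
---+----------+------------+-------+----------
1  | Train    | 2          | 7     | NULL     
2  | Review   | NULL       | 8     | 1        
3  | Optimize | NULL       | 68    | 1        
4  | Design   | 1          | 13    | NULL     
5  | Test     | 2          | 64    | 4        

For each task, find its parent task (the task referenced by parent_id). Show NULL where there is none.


This is a self-join: tasks is joined to a second copy of itself, matching each row's parent_id to another row's id. Use LEFT JOIN so rows with parent_id=NULL are kept.
  - task 1 (Train): parent_id=NULL -> NULL
  - task 2 (Review): parent_id=1 -> Train
  - task 3 (Optimize): parent_id=1 -> Train
  - task 4 (Design): parent_id=NULL -> NULL
  - task 5 (Test): parent_id=4 -> Design

SQL:
SELECT a.name AS item, b.name AS parent
FROM tasks a
LEFT JOIN tasks b ON a.parent_id = b.id

Result:
item     | parent
---------+-------
Train    | NULL  
Review   | Train 
Optimize | Train 
Design   | NULL  
Test     | Design


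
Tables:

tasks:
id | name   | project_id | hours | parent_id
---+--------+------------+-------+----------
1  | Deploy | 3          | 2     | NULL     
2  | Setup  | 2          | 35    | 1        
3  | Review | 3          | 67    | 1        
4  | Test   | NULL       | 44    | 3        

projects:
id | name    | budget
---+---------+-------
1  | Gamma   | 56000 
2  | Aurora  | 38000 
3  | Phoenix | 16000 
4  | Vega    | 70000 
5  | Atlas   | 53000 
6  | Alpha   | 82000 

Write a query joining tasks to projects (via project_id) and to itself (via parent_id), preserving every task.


Two LEFT JOINs from the same base table tasks: one to projects via project_id, one to tasks itself via parent_id. Both are LEFT so every task is preserved.
Match against projects:
  - task 1 (Deploy): project_id=3 -> matches Phoenix
  - task 2 (Setup): project_id=2 -> matches Aurora
  - task 3 (Review): project_id=3 -> matches Phoenix
  - task 4 (Test): project_id=NULL, no match -> kept with NULL
Match against tasks (self):
  - task 1 (Deploy): parent_id=NULL -> NULL
  - task 2 (Setup): parent_id=1 -> Deploy
  - task 3 (Review): parent_id=1 -> Deploy
  - task 4 (Test): parent_id=3 -> Review

SQL:
SELECT a.name, b.name AS project, c.name AS parent
FROM tasks a
LEFT JOIN projects b ON a.project_id = b.id
LEFT JOIN tasks c ON a.parent_id = c.id

Result:
name   | project | parent
-------+---------+-------
Deploy | Phoenix | NULL  
Setup  | Aurora  | Deploy
Review | Phoenix | Deploy
Test   | NULL    | Review
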